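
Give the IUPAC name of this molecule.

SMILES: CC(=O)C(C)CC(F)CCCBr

8-bromo-5-fluoro-3-methyloctan-2-one

Counting along the main chain through the carbonyl gives 8 carbons: the parent is octane.
The principal characteristic group is a ketone (C=O on an internal carbon), named with the suffix -one.
Number the chain so that numbering from this end puts the carbonyl group at C-2 rather than C-7.
That gives the carbonyl at C-2; a bromo group at C-8; a fluoro group at C-5; a methyl group at C-3.
The substituents are ordered alphabetically, ignoring any di-/tri- multipliers.
Assembling the pieces gives 8-bromo-5-fluoro-3-methyloctan-2-one.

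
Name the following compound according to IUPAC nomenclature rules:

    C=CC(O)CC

Counting along the main chain through the –OH group and the multiple bond gives 5 carbons: the parent is pentane.
The principal characteristic group is an alcohol (–OH), named with the suffix -ol.
A C=C double bond in the chain gives the infix -ene-.
Number the chain so that numbering from this end puts the double bond at C-1 rather than C-4.
With this numbering: the hydroxyl at C-3; the double bond between C-1 and C-2.
The name is pent-1-en-3-ol.

pent-1-en-3-ol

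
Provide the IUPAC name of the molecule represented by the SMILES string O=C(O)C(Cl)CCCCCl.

The longest chain bearing the –COOH group is 6 carbons long (hexane).
A carboxylic acid (terminal –COOH) is the principal characteristic group, giving the suffix -oic acid.
The numbering direction is chosen so that the carboxylic acid carbon is C-1 by definition.
This places chloro groups at C-2 and C-6.
Putting it together: 2,6-dichlorohexanoic acid.

2,6-dichlorohexanoic acid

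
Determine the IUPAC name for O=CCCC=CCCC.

The longest carbon chain that includes the –CHO group and the multiple bond has 8 carbons, so the parent hydride is octane.
The highest-priority functional group is an aldehyde (terminal –CHO), so the name ends in -al.
The chain contains a C=C double bond, so the unsaturation ending is -ene.
Choose the numbering such that the aldehyde carbon is C-1 by definition.
That gives the double bond between C-4 and C-5.
Putting it together: oct-4-enal.

oct-4-enal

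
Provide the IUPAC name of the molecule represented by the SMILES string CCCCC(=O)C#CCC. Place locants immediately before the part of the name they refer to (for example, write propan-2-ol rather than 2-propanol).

non-3-yn-5-one

The longest carbon chain that includes the carbonyl and the multiple bond has 9 carbons, so the parent hydride is nonane.
A ketone (C=O on an internal carbon) is the principal characteristic group, giving the suffix -one.
The chain contains a C≡C triple bond, so the unsaturation ending is -yne.
The numbering direction is chosen so that numbering from this end puts the triple bond at C-3 rather than C-6.
With this numbering: the carbonyl at C-5; the triple bond between C-3 and C-4.
Putting it together: non-3-yn-5-one.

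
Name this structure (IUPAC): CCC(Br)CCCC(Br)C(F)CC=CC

6,10-dibromo-5-fluorododec-2-ene

The longest carbon chain that includes the multiple bond has 12 carbons, so the parent hydride is dodecane.
There is one C=C double bond, indicated by the ending -ene.
The numbering direction is chosen so that numbering from this end puts the double bond at C-2 rather than C-10.
With this numbering: the double bond between C-2 and C-3; bromo groups at C-6 and C-10; a fluoro group at C-5.
The substituents are ordered alphabetically, ignoring any di-/tri- multipliers.
Putting it together: 6,10-dibromo-5-fluorododec-2-ene.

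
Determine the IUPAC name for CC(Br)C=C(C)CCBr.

Counting along the main chain through the multiple bond gives 6 carbons: the parent is hexane.
A C=C double bond in the chain gives the infix -ene-.
Number the chain so that the substituent locant set {1,3,5} is lower than {2,4,6} at the first point of difference.
That gives the double bond between C-3 and C-4; bromo groups at C-1 and C-5; a methyl group at C-3.
Substituent prefixes are cited in alphabetical order (multiplying prefixes like di-/tri- are ignored for ordering).
The name is 1,5-dibromo-3-methylhex-3-ene.

1,5-dibromo-3-methylhex-3-ene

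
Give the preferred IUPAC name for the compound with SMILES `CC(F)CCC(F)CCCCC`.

The longest carbon chain is 10 atoms: the parent is decane.
Choose the numbering such that the substituent locant set {2,5} is lower than {6,9} at the first point of difference.
With this numbering: fluoro groups at C-2 and C-5.
Assembling the pieces gives 2,5-difluorodecane.

2,5-difluorodecane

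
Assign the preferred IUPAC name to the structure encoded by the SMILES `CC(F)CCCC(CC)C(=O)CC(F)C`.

5-ethyl-2,9-difluorodecan-4-one

The longest chain bearing the carbonyl is 10 carbons long (decane).
A ketone (C=O on an internal carbon) is the principal characteristic group, giving the suffix -one.
The numbering direction is chosen so that numbering from this end puts the carbonyl group at C-4 rather than C-7.
With this numbering: the carbonyl at C-4; an ethyl group at C-5; fluoro groups at C-2 and C-9.
Substituent prefixes are cited in alphabetical order (multiplying prefixes like di-/tri- are ignored for ordering).
Assembling the pieces gives 5-ethyl-2,9-difluorodecan-4-one.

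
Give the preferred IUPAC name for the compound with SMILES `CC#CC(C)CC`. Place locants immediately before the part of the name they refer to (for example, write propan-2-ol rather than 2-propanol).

The longest carbon chain that includes the multiple bond has 6 carbons, so the parent hydride is hexane.
The chain contains a C≡C triple bond, so the unsaturation ending is -yne.
The numbering direction is chosen so that numbering from this end puts the triple bond at C-2 rather than C-4.
This places the triple bond between C-2 and C-3; a methyl group at C-4.
Putting it together: 4-methylhex-2-yne.

4-methylhex-2-yne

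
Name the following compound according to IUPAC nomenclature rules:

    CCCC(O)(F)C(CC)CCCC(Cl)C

Counting along the main chain through the –OH group gives 10 carbons: the parent is decane.
The highest-priority functional group is an alcohol (–OH), so the name ends in -ol.
The numbering direction is chosen so that numbering from this end puts the hydroxyl group at C-4 rather than C-7.
That gives the hydroxyl at C-4; a chloro group at C-9; an ethyl group at C-5; a fluoro group at C-4.
Prefixes are listed alphabetically: chloro, ethyl, fluoro.
Putting it together: 9-chloro-5-ethyl-4-fluorodecan-4-ol.

9-chloro-5-ethyl-4-fluorodecan-4-ol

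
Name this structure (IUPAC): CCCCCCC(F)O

1-fluoroheptan-1-ol

Counting along the main chain through the –OH group gives 7 carbons: the parent is heptane.
The highest-priority functional group is an alcohol (–OH), so the name ends in -ol.
The numbering direction is chosen so that numbering from this end puts the hydroxyl group at C-1 rather than C-7.
That gives the hydroxyl at C-1; a fluoro group at C-1.
The name is 1-fluoroheptan-1-ol.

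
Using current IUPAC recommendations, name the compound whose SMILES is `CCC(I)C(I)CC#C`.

The longest chain bearing the multiple bond is 7 carbons long (heptane).
The chain contains a C≡C triple bond, so the unsaturation ending is -yne.
Number the chain so that numbering from this end puts the triple bond at C-1 rather than C-6.
With this numbering: the triple bond between C-1 and C-2; iodo groups at C-4 and C-5.
Assembling the pieces gives 4,5-diiodohept-1-yne.

4,5-diiodohept-1-yne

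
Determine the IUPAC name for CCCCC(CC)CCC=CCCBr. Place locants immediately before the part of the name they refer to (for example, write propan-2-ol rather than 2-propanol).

Counting along the main chain through the multiple bond gives 11 carbons: the parent is undecane.
A C=C double bond in the chain gives the infix -ene-.
Number the chain so that numbering from this end puts the double bond at C-3 rather than C-8.
With this numbering: the double bond between C-3 and C-4; a bromo group at C-1; an ethyl group at C-7.
Substituent prefixes are cited in alphabetical order (multiplying prefixes like di-/tri- are ignored for ordering).
Putting it together: 1-bromo-7-ethylundec-3-ene.

1-bromo-7-ethylundec-3-ene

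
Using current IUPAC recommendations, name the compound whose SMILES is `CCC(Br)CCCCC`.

The longest continuous carbon chain has 8 atoms, so the parent hydride is octane.
Number the chain so that the substituent locant set {3} is lower than {6} at the first point of difference.
With this numbering: a bromo group at C-3.
Putting it together: 3-bromooctane.

3-bromooctane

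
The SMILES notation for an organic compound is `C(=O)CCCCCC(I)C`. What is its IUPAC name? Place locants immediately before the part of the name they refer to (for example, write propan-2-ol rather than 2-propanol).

Counting along the main chain through the –CHO group gives 8 carbons: the parent is octane.
The principal characteristic group is an aldehyde (terminal –CHO), named with the suffix -al.
Number the chain so that the aldehyde carbon is C-1 by definition.
That gives an iodo group at C-7.
The name is 7-iodooctanal.

7-iodooctanal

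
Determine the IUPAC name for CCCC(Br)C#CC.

4-bromohept-2-yne

The longest carbon chain that includes the multiple bond has 7 carbons, so the parent hydride is heptane.
A C≡C triple bond in the chain gives the infix -yne-.
Number the chain so that numbering from this end puts the triple bond at C-2 rather than C-5.
This places the triple bond between C-2 and C-3; a bromo group at C-4.
Putting it together: 4-bromohept-2-yne.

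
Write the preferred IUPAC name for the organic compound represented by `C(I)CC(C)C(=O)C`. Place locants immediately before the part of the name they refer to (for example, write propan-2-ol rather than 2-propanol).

Counting along the main chain through the carbonyl gives 5 carbons: the parent is pentane.
A ketone (C=O on an internal carbon) is the principal characteristic group, giving the suffix -one.
Number the chain so that numbering from this end puts the carbonyl group at C-2 rather than C-4.
That gives the carbonyl at C-2; an iodo group at C-5; a methyl group at C-3.
Prefixes are listed alphabetically: iodo, methyl.
Assembling the pieces gives 5-iodo-3-methylpentan-2-one.

5-iodo-3-methylpentan-2-one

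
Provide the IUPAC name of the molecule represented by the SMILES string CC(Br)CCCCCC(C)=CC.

9-bromo-3-methyldec-2-ene

The longest carbon chain that includes the multiple bond has 10 carbons, so the parent hydride is decane.
There is one C=C double bond, indicated by the ending -ene.
Choose the numbering such that numbering from this end puts the double bond at C-2 rather than C-8.
That gives the double bond between C-2 and C-3; a bromo group at C-9; a methyl group at C-3.
The substituents are ordered alphabetically, ignoring any di-/tri- multipliers.
The name is 9-bromo-3-methyldec-2-ene.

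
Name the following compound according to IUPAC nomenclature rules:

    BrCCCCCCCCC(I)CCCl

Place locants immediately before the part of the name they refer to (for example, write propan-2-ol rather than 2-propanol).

11-bromo-1-chloro-3-iodoundecane

The parent chain contains 11 carbons (undecane).
The numbering direction is chosen so that the substituent locant set {1,3,11} is lower than {1,9,11} at the first point of difference.
That gives a bromo group at C-11; a chloro group at C-1; an iodo group at C-3.
Substituent prefixes are cited in alphabetical order (multiplying prefixes like di-/tri- are ignored for ordering).
Putting it together: 11-bromo-1-chloro-3-iodoundecane.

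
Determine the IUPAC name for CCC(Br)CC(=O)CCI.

The longest chain bearing the carbonyl is 7 carbons long (heptane).
The highest-priority functional group is a ketone (C=O on an internal carbon), so the name ends in -one.
The numbering direction is chosen so that numbering from this end puts the carbonyl group at C-3 rather than C-5.
This places the carbonyl at C-3; a bromo group at C-5; an iodo group at C-1.
Substituent prefixes are cited in alphabetical order (multiplying prefixes like di-/tri- are ignored for ordering).
Putting it together: 5-bromo-1-iodoheptan-3-one.

5-bromo-1-iodoheptan-3-one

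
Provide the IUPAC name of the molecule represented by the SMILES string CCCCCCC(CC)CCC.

4-ethyldecane

The longest carbon chain is 10 atoms: the parent is decane.
Choose the numbering such that the substituent locant set {4} is lower than {7} at the first point of difference.
That gives an ethyl group at C-4.
Assembling the pieces gives 4-ethyldecane.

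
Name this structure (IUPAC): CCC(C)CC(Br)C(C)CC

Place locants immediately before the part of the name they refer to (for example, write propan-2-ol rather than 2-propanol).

4-bromo-3,6-dimethyloctane

The parent chain contains 8 carbons (octane).
Choose the numbering such that the substituent locant set {3,4,6} is lower than {3,5,6} at the first point of difference.
With this numbering: a bromo group at C-4; methyl groups at C-3 and C-6.
Prefixes are listed alphabetically: bromo, methyl.
Assembling the pieces gives 4-bromo-3,6-dimethyloctane.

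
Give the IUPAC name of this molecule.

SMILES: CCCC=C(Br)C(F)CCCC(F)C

The longest carbon chain that includes the multiple bond has 11 carbons, so the parent hydride is undecane.
The chain contains a C=C double bond, so the unsaturation ending is -ene.
Number the chain so that numbering from this end puts the double bond at C-4 rather than C-7.
That gives the double bond between C-4 and C-5; a bromo group at C-5; fluoro groups at C-6 and C-10.
Substituent prefixes are cited in alphabetical order (multiplying prefixes like di-/tri- are ignored for ordering).
Assembling the pieces gives 5-bromo-6,10-difluoroundec-4-ene.

5-bromo-6,10-difluoroundec-4-ene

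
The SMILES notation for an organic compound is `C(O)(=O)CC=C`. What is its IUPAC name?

The longest carbon chain that includes the –COOH group and the multiple bond has 4 carbons, so the parent hydride is butane.
The highest-priority functional group is a carboxylic acid (terminal –COOH), so the name ends in -oic acid.
There is one C=C double bond, indicated by the ending -ene.
The numbering direction is chosen so that the carboxylic acid carbon is C-1 by definition.
That gives the double bond between C-3 and C-4.
The name is but-3-enoic acid.

but-3-enoic acid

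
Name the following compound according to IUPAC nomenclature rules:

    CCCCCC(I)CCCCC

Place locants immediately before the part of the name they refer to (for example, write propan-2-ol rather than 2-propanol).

6-iodoundecane

The longest continuous carbon chain has 11 atoms, so the parent hydride is undecane.
Numbering from either end gives identical locants here.
That gives an iodo group at C-6.
Assembling the pieces gives 6-iodoundecane.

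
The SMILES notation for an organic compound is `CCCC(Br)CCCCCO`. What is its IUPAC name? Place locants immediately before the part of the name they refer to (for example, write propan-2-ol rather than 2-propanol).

The longest carbon chain that includes the –OH group has 9 carbons, so the parent hydride is nonane.
The principal characteristic group is an alcohol (–OH), named with the suffix -ol.
Number the chain so that numbering from this end puts the hydroxyl group at C-1 rather than C-9.
With this numbering: the hydroxyl at C-1; a bromo group at C-6.
The name is 6-bromononan-1-ol.

6-bromononan-1-ol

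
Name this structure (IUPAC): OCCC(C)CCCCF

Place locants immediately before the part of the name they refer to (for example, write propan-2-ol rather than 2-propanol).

7-fluoro-3-methylheptan-1-ol

The longest chain bearing the –OH group is 7 carbons long (heptane).
The highest-priority functional group is an alcohol (–OH), so the name ends in -ol.
The numbering direction is chosen so that numbering from this end puts the hydroxyl group at C-1 rather than C-7.
With this numbering: the hydroxyl at C-1; a fluoro group at C-7; a methyl group at C-3.
The substituents are ordered alphabetically, ignoring any di-/tri- multipliers.
Putting it together: 7-fluoro-3-methylheptan-1-ol.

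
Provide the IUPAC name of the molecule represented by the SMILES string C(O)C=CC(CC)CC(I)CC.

The longest carbon chain that includes the –OH group and the multiple bond has 8 carbons, so the parent hydride is octane.
An alcohol (–OH) is the principal characteristic group, giving the suffix -ol.
There is one C=C double bond, indicated by the ending -ene.
Choose the numbering such that numbering from this end puts the hydroxyl group at C-1 rather than C-8.
With this numbering: the hydroxyl at C-1; the double bond between C-2 and C-3; an ethyl group at C-4; an iodo group at C-6.
Substituent prefixes are cited in alphabetical order (multiplying prefixes like di-/tri- are ignored for ordering).
Assembling the pieces gives 4-ethyl-6-iodooct-2-en-1-ol.

4-ethyl-6-iodooct-2-en-1-ol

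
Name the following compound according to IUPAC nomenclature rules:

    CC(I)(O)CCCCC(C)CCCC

2-iodo-7-methylundecan-2-ol

The longest chain bearing the –OH group is 11 carbons long (undecane).
The highest-priority functional group is an alcohol (–OH), so the name ends in -ol.
Number the chain so that numbering from this end puts the hydroxyl group at C-2 rather than C-10.
That gives the hydroxyl at C-2; an iodo group at C-2; a methyl group at C-7.
Substituent prefixes are cited in alphabetical order (multiplying prefixes like di-/tri- are ignored for ordering).
The name is 2-iodo-7-methylundecan-2-ol.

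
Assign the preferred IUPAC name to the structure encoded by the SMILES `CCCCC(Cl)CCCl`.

1,3-dichloroheptane

The longest carbon chain is 7 atoms: the parent is heptane.
Choose the numbering such that the substituent locant set {1,3} is lower than {5,7} at the first point of difference.
That gives chloro groups at C-1 and C-3.
Putting it together: 1,3-dichloroheptane.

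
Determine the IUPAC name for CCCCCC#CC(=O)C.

Counting along the main chain through the carbonyl and the multiple bond gives 9 carbons: the parent is nonane.
The principal characteristic group is a ketone (C=O on an internal carbon), named with the suffix -one.
There is one C≡C triple bond, indicated by the ending -yne.
The numbering direction is chosen so that numbering from this end puts the carbonyl group at C-2 rather than C-8.
This places the carbonyl at C-2; the triple bond between C-3 and C-4.
Assembling the pieces gives non-3-yn-2-one.

non-3-yn-2-one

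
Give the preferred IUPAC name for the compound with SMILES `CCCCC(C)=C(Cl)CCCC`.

The longest carbon chain that includes the multiple bond has 10 carbons, so the parent hydride is decane.
The chain contains a C=C double bond, so the unsaturation ending is -ene.
Choose the numbering such that the locant sets are identical either way, so the alphabetically earlier chloro substituent takes the lower locant (5 rather than 6).
With this numbering: the double bond between C-5 and C-6; a chloro group at C-5; a methyl group at C-6.
The substituents are ordered alphabetically, ignoring any di-/tri- multipliers.
The name is 5-chloro-6-methyldec-5-ene.

5-chloro-6-methyldec-5-ene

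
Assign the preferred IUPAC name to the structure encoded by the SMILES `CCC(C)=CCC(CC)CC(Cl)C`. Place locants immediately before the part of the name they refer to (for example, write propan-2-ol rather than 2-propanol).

8-chloro-6-ethyl-3-methylnon-3-ene

The longest carbon chain that includes the multiple bond has 9 carbons, so the parent hydride is nonane.
A C=C double bond in the chain gives the infix -ene-.
The numbering direction is chosen so that numbering from this end puts the double bond at C-3 rather than C-6.
This places the double bond between C-3 and C-4; a chloro group at C-8; an ethyl group at C-6; a methyl group at C-3.
Substituent prefixes are cited in alphabetical order (multiplying prefixes like di-/tri- are ignored for ordering).
The name is 8-chloro-6-ethyl-3-methylnon-3-ene.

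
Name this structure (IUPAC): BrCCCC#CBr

The longest carbon chain that includes the multiple bond has 5 carbons, so the parent hydride is pentane.
There is one C≡C triple bond, indicated by the ending -yne.
The numbering direction is chosen so that numbering from this end puts the triple bond at C-1 rather than C-4.
That gives the triple bond between C-1 and C-2; bromo groups at C-1 and C-5.
The name is 1,5-dibromopent-1-yne.

1,5-dibromopent-1-yne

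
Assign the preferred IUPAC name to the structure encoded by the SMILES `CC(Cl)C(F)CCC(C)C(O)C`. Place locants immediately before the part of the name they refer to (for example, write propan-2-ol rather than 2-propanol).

Counting along the main chain through the –OH group gives 8 carbons: the parent is octane.
An alcohol (–OH) is the principal characteristic group, giving the suffix -ol.
Number the chain so that numbering from this end puts the hydroxyl group at C-2 rather than C-7.
This places the hydroxyl at C-2; a chloro group at C-7; a fluoro group at C-6; a methyl group at C-3.
Substituent prefixes are cited in alphabetical order (multiplying prefixes like di-/tri- are ignored for ordering).
Putting it together: 7-chloro-6-fluoro-3-methyloctan-2-ol.

7-chloro-6-fluoro-3-methyloctan-2-ol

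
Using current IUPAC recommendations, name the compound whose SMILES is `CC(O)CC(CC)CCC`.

The longest chain bearing the –OH group is 7 carbons long (heptane).
An alcohol (–OH) is the principal characteristic group, giving the suffix -ol.
Choose the numbering such that numbering from this end puts the hydroxyl group at C-2 rather than C-6.
With this numbering: the hydroxyl at C-2; an ethyl group at C-4.
The name is 4-ethylheptan-2-ol.

4-ethylheptan-2-ol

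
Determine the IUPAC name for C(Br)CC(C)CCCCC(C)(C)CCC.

The longest carbon chain is 11 atoms: the parent is undecane.
The numbering direction is chosen so that the substituent locant set {1,3,8,8} is lower than {4,4,9,11} at the first point of difference.
That gives a bromo group at C-1; methyl groups at C-3 and C-8 (×2).
Substituent prefixes are cited in alphabetical order (multiplying prefixes like di-/tri- are ignored for ordering).
The name is 1-bromo-3,8,8-trimethylundecane.

1-bromo-3,8,8-trimethylundecane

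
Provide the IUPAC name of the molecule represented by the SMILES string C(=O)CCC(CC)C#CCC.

Counting along the main chain through the –CHO group and the multiple bond gives 8 carbons: the parent is octane.
The principal characteristic group is an aldehyde (terminal –CHO), named with the suffix -al.
There is one C≡C triple bond, indicated by the ending -yne.
Number the chain so that the aldehyde carbon is C-1 by definition.
This places the triple bond between C-5 and C-6; an ethyl group at C-4.
The name is 4-ethyloct-5-ynal.

4-ethyloct-5-ynal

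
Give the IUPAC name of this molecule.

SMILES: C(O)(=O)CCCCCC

heptanoic acid

The longest chain bearing the –COOH group is 7 carbons long (heptane).
The principal characteristic group is a carboxylic acid (terminal –COOH), named with the suffix -oic acid.
Choose the numbering such that the carboxylic acid carbon is C-1 by definition.
The name is heptanoic acid.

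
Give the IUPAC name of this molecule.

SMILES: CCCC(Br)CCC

The parent chain contains 7 carbons (heptane).
The molecule is symmetric, so either numbering direction gives the same locants.
With this numbering: a bromo group at C-4.
Assembling the pieces gives 4-bromoheptane.

4-bromoheptane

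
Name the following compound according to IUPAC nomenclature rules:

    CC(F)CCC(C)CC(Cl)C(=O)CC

Counting along the main chain through the carbonyl gives 10 carbons: the parent is decane.
The highest-priority functional group is a ketone (C=O on an internal carbon), so the name ends in -one.
The numbering direction is chosen so that numbering from this end puts the carbonyl group at C-3 rather than C-8.
With this numbering: the carbonyl at C-3; a chloro group at C-4; a fluoro group at C-9; a methyl group at C-6.
Prefixes are listed alphabetically: chloro, fluoro, methyl.
The name is 4-chloro-9-fluoro-6-methyldecan-3-one.

4-chloro-9-fluoro-6-methyldecan-3-one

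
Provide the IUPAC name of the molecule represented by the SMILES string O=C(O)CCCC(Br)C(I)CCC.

Counting along the main chain through the –COOH group gives 9 carbons: the parent is nonane.
The highest-priority functional group is a carboxylic acid (terminal –COOH), so the name ends in -oic acid.
The numbering direction is chosen so that the carboxylic acid carbon is C-1 by definition.
This places a bromo group at C-5; an iodo group at C-6.
The substituents are ordered alphabetically, ignoring any di-/tri- multipliers.
The name is 5-bromo-6-iodononanoic acid.

5-bromo-6-iodononanoic acid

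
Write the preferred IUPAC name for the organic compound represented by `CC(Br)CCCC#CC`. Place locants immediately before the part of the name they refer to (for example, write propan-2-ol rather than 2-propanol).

Counting along the main chain through the multiple bond gives 8 carbons: the parent is octane.
A C≡C triple bond in the chain gives the infix -yne-.
Number the chain so that numbering from this end puts the triple bond at C-2 rather than C-6.
That gives the triple bond between C-2 and C-3; a bromo group at C-7.
Putting it together: 7-bromooct-2-yne.

7-bromooct-2-yne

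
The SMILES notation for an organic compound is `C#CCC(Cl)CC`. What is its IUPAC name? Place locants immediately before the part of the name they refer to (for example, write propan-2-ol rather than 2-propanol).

4-chlorohex-1-yne

Counting along the main chain through the multiple bond gives 6 carbons: the parent is hexane.
There is one C≡C triple bond, indicated by the ending -yne.
The numbering direction is chosen so that numbering from this end puts the triple bond at C-1 rather than C-5.
That gives the triple bond between C-1 and C-2; a chloro group at C-4.
The name is 4-chlorohex-1-yne.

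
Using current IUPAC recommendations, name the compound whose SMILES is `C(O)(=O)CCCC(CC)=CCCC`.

5-ethylnon-5-enoic acid

Counting along the main chain through the –COOH group and the multiple bond gives 9 carbons: the parent is nonane.
The highest-priority functional group is a carboxylic acid (terminal –COOH), so the name ends in -oic acid.
There is one C=C double bond, indicated by the ending -ene.
Choose the numbering such that the carboxylic acid carbon is C-1 by definition.
With this numbering: the double bond between C-5 and C-6; an ethyl group at C-5.
Assembling the pieces gives 5-ethylnon-5-enoic acid.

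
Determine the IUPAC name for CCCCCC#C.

The longest carbon chain that includes the multiple bond has 7 carbons, so the parent hydride is heptane.
There is one C≡C triple bond, indicated by the ending -yne.
The numbering direction is chosen so that numbering from this end puts the triple bond at C-1 rather than C-6.
With this numbering: the triple bond between C-1 and C-2.
Assembling the pieces gives hept-1-yne.

hept-1-yne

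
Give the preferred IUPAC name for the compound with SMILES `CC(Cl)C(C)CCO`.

Counting along the main chain through the –OH group gives 5 carbons: the parent is pentane.
An alcohol (–OH) is the principal characteristic group, giving the suffix -ol.
The numbering direction is chosen so that numbering from this end puts the hydroxyl group at C-1 rather than C-5.
That gives the hydroxyl at C-1; a chloro group at C-4; a methyl group at C-3.
The substituents are ordered alphabetically, ignoring any di-/tri- multipliers.
Assembling the pieces gives 4-chloro-3-methylpentan-1-ol.

4-chloro-3-methylpentan-1-ol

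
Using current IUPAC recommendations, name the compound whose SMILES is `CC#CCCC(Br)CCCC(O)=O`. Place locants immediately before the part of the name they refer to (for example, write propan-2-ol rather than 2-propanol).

The longest carbon chain that includes the –COOH group and the multiple bond has 10 carbons, so the parent hydride is decane.
The principal characteristic group is a carboxylic acid (terminal –COOH), named with the suffix -oic acid.
There is one C≡C triple bond, indicated by the ending -yne.
Choose the numbering such that the carboxylic acid carbon is C-1 by definition.
This places the triple bond between C-8 and C-9; a bromo group at C-5.
Assembling the pieces gives 5-bromodec-8-ynoic acid.

5-bromodec-8-ynoic acid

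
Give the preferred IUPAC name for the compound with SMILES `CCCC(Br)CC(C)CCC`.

4-bromo-6-methylnonane

The longest carbon chain is 9 atoms: the parent is nonane.
Choose the numbering such that the locant sets are identical either way, so the alphabetically earlier bromo substituent takes the lower locant (4 rather than 6).
That gives a bromo group at C-4; a methyl group at C-6.
The substituents are ordered alphabetically, ignoring any di-/tri- multipliers.
Assembling the pieces gives 4-bromo-6-methylnonane.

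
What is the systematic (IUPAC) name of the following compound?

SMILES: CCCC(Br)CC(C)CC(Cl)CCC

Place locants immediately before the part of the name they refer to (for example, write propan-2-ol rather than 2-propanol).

The parent chain contains 11 carbons (undecane).
Choose the numbering such that the locant sets are identical either way, so the alphabetically earlier bromo substituent takes the lower locant (4 rather than 8).
This places a bromo group at C-4; a chloro group at C-8; a methyl group at C-6.
Prefixes are listed alphabetically: bromo, chloro, methyl.
Assembling the pieces gives 4-bromo-8-chloro-6-methylundecane.

4-bromo-8-chloro-6-methylundecane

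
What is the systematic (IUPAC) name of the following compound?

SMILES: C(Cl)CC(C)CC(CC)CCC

The longest continuous carbon chain has 8 atoms, so the parent hydride is octane.
Choose the numbering such that the substituent locant set {1,3,5} is lower than {4,6,8} at the first point of difference.
With this numbering: a chloro group at C-1; an ethyl group at C-5; a methyl group at C-3.
The substituents are ordered alphabetically, ignoring any di-/tri- multipliers.
Putting it together: 1-chloro-5-ethyl-3-methyloctane.

1-chloro-5-ethyl-3-methyloctane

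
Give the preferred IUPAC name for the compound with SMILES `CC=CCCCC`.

The longest carbon chain that includes the multiple bond has 7 carbons, so the parent hydride is heptane.
A C=C double bond in the chain gives the infix -ene-.
Choose the numbering such that numbering from this end puts the double bond at C-2 rather than C-5.
With this numbering: the double bond between C-2 and C-3.
Assembling the pieces gives hept-2-ene.

hept-2-ene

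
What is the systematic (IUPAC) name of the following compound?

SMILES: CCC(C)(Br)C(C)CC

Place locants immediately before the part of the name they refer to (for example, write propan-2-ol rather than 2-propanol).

3-bromo-3,4-dimethylhexane

The longest carbon chain is 6 atoms: the parent is hexane.
Choose the numbering such that the substituent locant set {3,3,4} is lower than {3,4,4} at the first point of difference.
That gives a bromo group at C-3; methyl groups at C-3 and C-4.
Substituent prefixes are cited in alphabetical order (multiplying prefixes like di-/tri- are ignored for ordering).
Putting it together: 3-bromo-3,4-dimethylhexane.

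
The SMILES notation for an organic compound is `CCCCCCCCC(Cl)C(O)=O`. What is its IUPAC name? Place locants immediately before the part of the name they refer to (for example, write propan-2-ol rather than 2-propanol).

2-chlorodecanoic acid

The longest chain bearing the –COOH group is 10 carbons long (decane).
The principal characteristic group is a carboxylic acid (terminal –COOH), named with the suffix -oic acid.
Choose the numbering such that the carboxylic acid carbon is C-1 by definition.
This places a chloro group at C-2.
The name is 2-chlorodecanoic acid.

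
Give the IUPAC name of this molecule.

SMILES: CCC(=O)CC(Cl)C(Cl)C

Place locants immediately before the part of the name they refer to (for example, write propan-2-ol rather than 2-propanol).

Counting along the main chain through the carbonyl gives 7 carbons: the parent is heptane.
The principal characteristic group is a ketone (C=O on an internal carbon), named with the suffix -one.
Number the chain so that numbering from this end puts the carbonyl group at C-3 rather than C-5.
With this numbering: the carbonyl at C-3; chloro groups at C-5 and C-6.
The name is 5,6-dichloroheptan-3-one.

5,6-dichloroheptan-3-one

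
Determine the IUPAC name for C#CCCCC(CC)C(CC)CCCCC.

Counting along the main chain through the multiple bond gives 12 carbons: the parent is dodecane.
There is one C≡C triple bond, indicated by the ending -yne.
Choose the numbering such that numbering from this end puts the triple bond at C-1 rather than C-11.
That gives the triple bond between C-1 and C-2; ethyl groups at C-6 and C-7.
Putting it together: 6,7-diethyldodec-1-yne.

6,7-diethyldodec-1-yne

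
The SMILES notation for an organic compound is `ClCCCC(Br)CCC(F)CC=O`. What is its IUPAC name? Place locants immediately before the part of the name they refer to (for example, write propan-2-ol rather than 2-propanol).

6-bromo-9-chloro-3-fluorononanal

Counting along the main chain through the –CHO group gives 9 carbons: the parent is nonane.
An aldehyde (terminal –CHO) is the principal characteristic group, giving the suffix -al.
The numbering direction is chosen so that the aldehyde carbon is C-1 by definition.
With this numbering: a bromo group at C-6; a chloro group at C-9; a fluoro group at C-3.
Substituent prefixes are cited in alphabetical order (multiplying prefixes like di-/tri- are ignored for ordering).
The name is 6-bromo-9-chloro-3-fluorononanal.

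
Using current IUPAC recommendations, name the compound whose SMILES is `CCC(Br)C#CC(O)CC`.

6-bromooct-4-yn-3-ol

Counting along the main chain through the –OH group and the multiple bond gives 8 carbons: the parent is octane.
The highest-priority functional group is an alcohol (–OH), so the name ends in -ol.
There is one C≡C triple bond, indicated by the ending -yne.
The numbering direction is chosen so that numbering from this end puts the hydroxyl group at C-3 rather than C-6.
With this numbering: the hydroxyl at C-3; the triple bond between C-4 and C-5; a bromo group at C-6.
The name is 6-bromooct-4-yn-3-ol.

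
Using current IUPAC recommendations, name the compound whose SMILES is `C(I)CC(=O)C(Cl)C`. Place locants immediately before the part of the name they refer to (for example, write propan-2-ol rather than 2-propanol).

4-chloro-1-iodopentan-3-one

The longest chain bearing the carbonyl is 5 carbons long (pentane).
A ketone (C=O on an internal carbon) is the principal characteristic group, giving the suffix -one.
Choose the numbering such that the substituent locant set {1,4} is lower than {2,5} at the first point of difference.
That gives the carbonyl at C-3; a chloro group at C-4; an iodo group at C-1.
The substituents are ordered alphabetically, ignoring any di-/tri- multipliers.
Putting it together: 4-chloro-1-iodopentan-3-one.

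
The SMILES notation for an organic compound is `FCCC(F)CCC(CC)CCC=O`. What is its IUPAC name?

4-ethyl-7,9-difluorononanal

The longest chain bearing the –CHO group is 9 carbons long (nonane).
The principal characteristic group is an aldehyde (terminal –CHO), named with the suffix -al.
Number the chain so that the aldehyde carbon is C-1 by definition.
This places an ethyl group at C-4; fluoro groups at C-7 and C-9.
The substituents are ordered alphabetically, ignoring any di-/tri- multipliers.
Putting it together: 4-ethyl-7,9-difluorononanal.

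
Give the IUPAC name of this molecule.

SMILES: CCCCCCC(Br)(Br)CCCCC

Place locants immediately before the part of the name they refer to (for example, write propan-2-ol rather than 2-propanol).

The parent chain contains 12 carbons (dodecane).
The numbering direction is chosen so that the substituent locant set {6,6} is lower than {7,7} at the first point of difference.
With this numbering: two bromo groups at C-6.
The name is 6,6-dibromododecane.

6,6-dibromododecane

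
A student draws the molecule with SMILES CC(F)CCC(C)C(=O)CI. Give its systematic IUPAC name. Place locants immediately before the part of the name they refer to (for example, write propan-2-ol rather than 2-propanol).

6-fluoro-1-iodo-3-methylheptan-2-one

The longest chain bearing the carbonyl is 7 carbons long (heptane).
The highest-priority functional group is a ketone (C=O on an internal carbon), so the name ends in -one.
Choose the numbering such that numbering from this end puts the carbonyl group at C-2 rather than C-6.
With this numbering: the carbonyl at C-2; a fluoro group at C-6; an iodo group at C-1; a methyl group at C-3.
The substituents are ordered alphabetically, ignoring any di-/tri- multipliers.
Assembling the pieces gives 6-fluoro-1-iodo-3-methylheptan-2-one.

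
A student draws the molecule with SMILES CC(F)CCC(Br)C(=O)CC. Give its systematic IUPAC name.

4-bromo-7-fluorooctan-3-one

The longest carbon chain that includes the carbonyl has 8 carbons, so the parent hydride is octane.
The highest-priority functional group is a ketone (C=O on an internal carbon), so the name ends in -one.
Number the chain so that numbering from this end puts the carbonyl group at C-3 rather than C-6.
This places the carbonyl at C-3; a bromo group at C-4; a fluoro group at C-7.
Prefixes are listed alphabetically: bromo, fluoro.
Assembling the pieces gives 4-bromo-7-fluorooctan-3-one.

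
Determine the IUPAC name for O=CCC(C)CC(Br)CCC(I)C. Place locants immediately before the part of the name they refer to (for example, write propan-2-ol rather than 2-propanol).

The longest carbon chain that includes the –CHO group has 9 carbons, so the parent hydride is nonane.
An aldehyde (terminal –CHO) is the principal characteristic group, giving the suffix -al.
The numbering direction is chosen so that the aldehyde carbon is C-1 by definition.
That gives a bromo group at C-5; an iodo group at C-8; a methyl group at C-3.
The substituents are ordered alphabetically, ignoring any di-/tri- multipliers.
The name is 5-bromo-8-iodo-3-methylnonanal.

5-bromo-8-iodo-3-methylnonanal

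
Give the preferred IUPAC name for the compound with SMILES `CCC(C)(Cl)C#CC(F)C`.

5-chloro-2-fluoro-5-methylhept-3-yne

The longest carbon chain that includes the multiple bond has 7 carbons, so the parent hydride is heptane.
There is one C≡C triple bond, indicated by the ending -yne.
Choose the numbering such that numbering from this end puts the triple bond at C-3 rather than C-4.
This places the triple bond between C-3 and C-4; a chloro group at C-5; a fluoro group at C-2; a methyl group at C-5.
Prefixes are listed alphabetically: chloro, fluoro, methyl.
The name is 5-chloro-2-fluoro-5-methylhept-3-yne.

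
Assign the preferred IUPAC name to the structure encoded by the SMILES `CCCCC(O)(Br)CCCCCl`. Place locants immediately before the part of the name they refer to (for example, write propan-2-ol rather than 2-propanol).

5-bromo-1-chlorononan-5-ol

The longest carbon chain that includes the –OH group has 9 carbons, so the parent hydride is nonane.
The principal characteristic group is an alcohol (–OH), named with the suffix -ol.
Number the chain so that the substituent locant set {1,5} is lower than {5,9} at the first point of difference.
This places the hydroxyl at C-5; a bromo group at C-5; a chloro group at C-1.
Prefixes are listed alphabetically: bromo, chloro.
Putting it together: 5-bromo-1-chlorononan-5-ol.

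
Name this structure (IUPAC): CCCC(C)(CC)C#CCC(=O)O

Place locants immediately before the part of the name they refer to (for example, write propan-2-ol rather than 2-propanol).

5-ethyl-5-methyloct-3-ynoic acid

The longest chain bearing the –COOH group and the multiple bond is 8 carbons long (octane).
The highest-priority functional group is a carboxylic acid (terminal –COOH), so the name ends in -oic acid.
The chain contains a C≡C triple bond, so the unsaturation ending is -yne.
Number the chain so that the carboxylic acid carbon is C-1 by definition.
This places the triple bond between C-3 and C-4; an ethyl group at C-5; a methyl group at C-5.
Substituent prefixes are cited in alphabetical order (multiplying prefixes like di-/tri- are ignored for ordering).
Putting it together: 5-ethyl-5-methyloct-3-ynoic acid.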